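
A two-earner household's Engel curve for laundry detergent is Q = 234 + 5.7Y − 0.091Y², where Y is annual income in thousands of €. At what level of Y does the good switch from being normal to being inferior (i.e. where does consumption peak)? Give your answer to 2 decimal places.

31.32

dQ/dY = 5.7 − 0.182Y.
The good is inferior where dQ/dY < 0. Setting dQ/dY = 0 gives Y = 5.7 / 0.182 = 31.32.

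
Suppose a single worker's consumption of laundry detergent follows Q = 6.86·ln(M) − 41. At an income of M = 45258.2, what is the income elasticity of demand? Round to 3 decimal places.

At M = 45258.2: Q = 32.540.
dQ/dM = 6.86/M = 0.000151575 at this income.
η = (dQ/dM)·(M/Q) = 0.000151575 × (45258.2/32.540) = 0.211.

0.211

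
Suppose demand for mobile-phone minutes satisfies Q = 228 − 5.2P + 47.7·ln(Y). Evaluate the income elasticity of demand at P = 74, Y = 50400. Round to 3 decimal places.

At P = 74, Y = 50400: Q = 359.684.
Holding P constant, ∂Q/∂Y = 47.7/Y = 0.000946429.
η_Y = (∂Q/∂Y)·(Y/Q) = 0.000946429 × (50400/359.684) = 0.133.

0.133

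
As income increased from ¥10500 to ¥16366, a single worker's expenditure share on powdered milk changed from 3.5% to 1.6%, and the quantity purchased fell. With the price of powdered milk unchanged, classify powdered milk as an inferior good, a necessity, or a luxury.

inferior good

Quantity demanded falls as income rises, so η < 0.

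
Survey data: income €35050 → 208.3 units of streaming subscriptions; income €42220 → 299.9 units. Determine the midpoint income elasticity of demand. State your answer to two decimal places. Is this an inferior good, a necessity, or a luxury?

ΔQ = 299.9 − 208.3 = 91.6; midpoint Q̄ = (208.3 + 299.9)/2 = 254.1.
ΔI = 42220 − 35050 = 7170; midpoint Ī = (35050 + 42220)/2 = 38635.
η = (ΔQ/Q̄) ÷ (ΔI/Ī) = (91.6/254.1) ÷ (7170/38635) = 1.94.
η > 1 ⇒ luxury.

1.94 (luxury)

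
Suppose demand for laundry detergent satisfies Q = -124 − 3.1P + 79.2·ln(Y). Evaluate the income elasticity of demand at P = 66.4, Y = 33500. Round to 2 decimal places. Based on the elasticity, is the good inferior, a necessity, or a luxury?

0.16 (necessity)

At P = 66.4, Y = 33500: Q = 495.369.
Holding P constant, ∂Q/∂Y = 79.2/Y = 0.00236418.
η_Y = (∂Q/∂Y)·(Y/Q) = 0.00236418 × (33500/495.369) = 0.16.
Since 0 < η < 1, this is a necessity.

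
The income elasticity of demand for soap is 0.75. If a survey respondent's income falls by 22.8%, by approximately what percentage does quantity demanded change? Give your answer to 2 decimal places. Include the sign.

%ΔQ ≈ η × %ΔI = 0.75 × (-22.8%) = -17.10%.

-17.10%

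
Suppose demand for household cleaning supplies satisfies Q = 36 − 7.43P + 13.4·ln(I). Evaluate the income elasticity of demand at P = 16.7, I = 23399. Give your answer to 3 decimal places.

At P = 16.7, I = 23399: Q = 46.729.
Holding P constant, ∂Q/∂I = 13.4/I = 0.000572674.
η_I = (∂Q/∂I)·(I/Q) = 0.000572674 × (23399/46.729) = 0.287.

0.287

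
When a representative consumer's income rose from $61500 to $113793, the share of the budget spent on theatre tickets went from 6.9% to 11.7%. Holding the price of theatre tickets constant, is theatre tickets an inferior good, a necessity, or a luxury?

luxury

The budget share rises as income rises, so η > 1.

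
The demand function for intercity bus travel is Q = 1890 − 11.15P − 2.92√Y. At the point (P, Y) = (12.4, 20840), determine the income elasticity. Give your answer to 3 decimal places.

At P = 12.4, Y = 20840: Q = 1330.207.
Holding P constant, ∂Q/∂Y = -2.92/(2√Y) = -0.0101136.
η_Y = (∂Q/∂Y)·(Y/Q) = -0.0101136 × (20840/1330.207) = -0.158.

-0.158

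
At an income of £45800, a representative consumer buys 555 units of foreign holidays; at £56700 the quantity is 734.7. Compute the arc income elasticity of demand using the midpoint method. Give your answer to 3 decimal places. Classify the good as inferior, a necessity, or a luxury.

1.310 (luxury)

ΔQ = 734.7 − 555 = 179.7; midpoint Q̄ = (555 + 734.7)/2 = 644.85.
ΔI = 56700 − 45800 = 10900; midpoint Ī = (45800 + 56700)/2 = 51250.
η = (ΔQ/Q̄) ÷ (ΔI/Ī) = (179.7/644.85) ÷ (10900/51250) = 1.310.
η > 1 ⇒ luxury.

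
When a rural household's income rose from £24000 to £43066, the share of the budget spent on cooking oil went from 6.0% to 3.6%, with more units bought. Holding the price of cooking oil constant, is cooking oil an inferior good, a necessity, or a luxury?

Quantity rises but the budget share falls as income rises, so 0 < η < 1.

necessity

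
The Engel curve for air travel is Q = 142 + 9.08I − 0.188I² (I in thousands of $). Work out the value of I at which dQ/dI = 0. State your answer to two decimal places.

24.15

dQ/dI = 9.08 − 0.376I.
The good is inferior where dQ/dI < 0. Setting dQ/dI = 0 gives I = 9.08 / 0.376 = 24.15.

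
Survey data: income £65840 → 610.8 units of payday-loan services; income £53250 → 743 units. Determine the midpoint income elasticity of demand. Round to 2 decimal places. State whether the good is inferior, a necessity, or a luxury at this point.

ΔQ = 743 − 610.8 = 132.2; midpoint Q̄ = (610.8 + 743)/2 = 676.9.
ΔI = 53250 − 65840 = -12590; midpoint Ī = (65840 + 53250)/2 = 59545.
η = (ΔQ/Q̄) ÷ (ΔI/Ī) = (132.2/676.9) ÷ (-12590/59545) = -0.92.
η < 0 ⇒ inferior good.

-0.92 (inferior good)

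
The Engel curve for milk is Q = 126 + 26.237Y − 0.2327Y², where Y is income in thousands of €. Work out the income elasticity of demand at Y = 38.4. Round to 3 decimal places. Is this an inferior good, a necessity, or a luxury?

0.406 (necessity)

At Y = 38.4: Q = 790.3707.
dQ/dY = 26.237 − 0.4654Y = 8.36564.
η = (dQ/dY)·(Y/Q) = 8.36564 × (38.4/790.3707) = 0.406.
0 < η < 1 ⇒ necessity.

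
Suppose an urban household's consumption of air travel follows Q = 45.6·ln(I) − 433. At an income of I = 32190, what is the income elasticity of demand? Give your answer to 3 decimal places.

1.131

At I = 32190: Q = 40.301.
dQ/dI = 45.6/I = 0.00141659 at this income.
η = (dQ/dI)·(I/Q) = 0.00141659 × (32190/40.301) = 1.131.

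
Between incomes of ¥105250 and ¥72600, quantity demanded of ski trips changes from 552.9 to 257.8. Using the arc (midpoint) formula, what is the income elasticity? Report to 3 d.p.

ΔQ = 257.8 − 552.9 = -295.1; midpoint Q̄ = (552.9 + 257.8)/2 = 405.35.
ΔI = 72600 − 105250 = -32650; midpoint Ī = (105250 + 72600)/2 = 88925.
η = (ΔQ/Q̄) ÷ (ΔI/Ī) = (-295.1/405.35) ÷ (-32650/88925) = 1.983.

1.983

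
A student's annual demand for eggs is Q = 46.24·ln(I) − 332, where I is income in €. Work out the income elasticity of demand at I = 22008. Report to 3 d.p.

At I = 22008: Q = 130.361.
dQ/dI = 46.24/I = 0.00210105 at this income.
η = (dQ/dI)·(I/Q) = 0.00210105 × (22008/130.361) = 0.355.

0.355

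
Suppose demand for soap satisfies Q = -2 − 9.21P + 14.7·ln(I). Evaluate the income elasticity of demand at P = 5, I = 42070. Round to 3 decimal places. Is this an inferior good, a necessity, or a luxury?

0.136 (necessity)

At P = 5, I = 42070: Q = 108.462.
Holding P constant, ∂Q/∂I = 14.7/I = 0.000349418.
η_I = (∂Q/∂I)·(I/Q) = 0.000349418 × (42070/108.462) = 0.136.
Since 0 < η < 1, this is a necessity.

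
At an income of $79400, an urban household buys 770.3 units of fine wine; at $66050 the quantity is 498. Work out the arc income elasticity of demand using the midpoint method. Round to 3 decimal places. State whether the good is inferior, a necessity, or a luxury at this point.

ΔQ = 498 − 770.3 = -272.3; midpoint Q̄ = (770.3 + 498)/2 = 634.15.
ΔI = 66050 − 79400 = -13350; midpoint Ī = (79400 + 66050)/2 = 72725.
η = (ΔQ/Q̄) ÷ (ΔI/Ī) = (-272.3/634.15) ÷ (-13350/72725) = 2.339.
η > 1 ⇒ luxury.

2.339 (luxury)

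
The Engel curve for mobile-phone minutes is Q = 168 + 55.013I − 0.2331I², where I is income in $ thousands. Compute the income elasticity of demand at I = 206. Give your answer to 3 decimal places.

-5.253

At I = 206: Q = 1608.8464.
dQ/dI = 55.013 − 0.4662I = -41.02420.
η = (dQ/dI)·(I/Q) = -41.02420 × (206/1608.8464) = -5.253.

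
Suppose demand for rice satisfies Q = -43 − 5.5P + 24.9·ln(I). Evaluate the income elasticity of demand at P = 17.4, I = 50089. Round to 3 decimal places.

0.190

At P = 17.4, I = 50089: Q = 130.757.
Holding P constant, ∂Q/∂I = 24.9/I = 0.000497115.
η_I = (∂Q/∂I)·(I/Q) = 0.000497115 × (50089/130.757) = 0.190.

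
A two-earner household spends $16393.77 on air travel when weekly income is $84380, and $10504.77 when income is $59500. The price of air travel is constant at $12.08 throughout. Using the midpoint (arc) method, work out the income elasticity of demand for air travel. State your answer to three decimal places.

With a constant price, Q₁ = 16393.77/12.08 = 1357.100 and Q₂ = 10504.77/12.08 = 869.600 (equivalently, work directly with expenditure since P cancels).
Midpoint %ΔQ = (10504.77 − 16393.77)/13449.27 = -0.43787; midpoint %ΔI = (59500 − 84380)/71940 = -0.34584.
η = -0.43787 / -0.34584 = 1.266.

1.266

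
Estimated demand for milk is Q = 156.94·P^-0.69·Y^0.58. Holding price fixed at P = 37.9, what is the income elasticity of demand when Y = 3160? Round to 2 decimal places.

0.58

For a multiplicative demand Q = A·P^α·Y^β, the income elasticity is β everywhere.
Here β = 0.58, so η = 0.58.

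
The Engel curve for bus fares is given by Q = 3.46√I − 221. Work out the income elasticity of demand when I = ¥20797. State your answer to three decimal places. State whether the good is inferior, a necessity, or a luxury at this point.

At I = 20797: Q = 277.972.
dQ/dI = 3.46/(2√I) = 0.0119963 at this income.
η = (dQ/dI)·(I/Q) = 0.0119963 × (20797/277.972) = 0.898.
Since 0 < η < 1, the good is a necessity.

0.898 (necessity)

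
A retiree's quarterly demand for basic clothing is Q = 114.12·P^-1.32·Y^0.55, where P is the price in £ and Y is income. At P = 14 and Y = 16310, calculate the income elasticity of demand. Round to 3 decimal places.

0.550

For a multiplicative demand Q = A·P^α·Y^β, the income elasticity is β everywhere.
Here β = 0.55, so η = 0.550.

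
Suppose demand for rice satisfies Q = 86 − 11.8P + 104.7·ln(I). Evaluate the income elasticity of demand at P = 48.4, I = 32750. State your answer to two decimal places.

0.17

At P = 48.4, I = 32750: Q = 603.410.
Holding P constant, ∂Q/∂I = 104.7/I = 0.00319695.
η_I = (∂Q/∂I)·(I/Q) = 0.00319695 × (32750/603.410) = 0.17.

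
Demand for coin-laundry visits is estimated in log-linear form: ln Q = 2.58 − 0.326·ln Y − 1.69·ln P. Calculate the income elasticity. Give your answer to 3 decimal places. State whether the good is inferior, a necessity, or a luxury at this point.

In a log-linear demand, the coefficient on ln Y is the income elasticity.
So η = -0.326.
η < 0 ⇒ inferior good.

-0.326 (inferior good)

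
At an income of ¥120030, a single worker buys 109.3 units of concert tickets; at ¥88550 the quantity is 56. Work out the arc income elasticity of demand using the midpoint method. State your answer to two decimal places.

ΔQ = 56 − 109.3 = -53.3; midpoint Q̄ = (109.3 + 56)/2 = 82.65.
ΔI = 88550 − 120030 = -31480; midpoint Ī = (120030 + 88550)/2 = 104290.
η = (ΔQ/Q̄) ÷ (ΔI/Ī) = (-53.3/82.65) ÷ (-31480/104290) = 2.14.

2.14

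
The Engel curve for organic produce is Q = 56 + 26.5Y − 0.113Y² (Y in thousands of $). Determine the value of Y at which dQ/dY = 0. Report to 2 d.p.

117.26

dQ/dY = 26.5 − 0.226Y.
The good is inferior where dQ/dY < 0. Setting dQ/dY = 0 gives Y = 26.5 / 0.226 = 117.26.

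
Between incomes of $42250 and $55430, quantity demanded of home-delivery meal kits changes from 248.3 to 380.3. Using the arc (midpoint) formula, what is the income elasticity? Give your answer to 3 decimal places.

ΔQ = 380.3 − 248.3 = 132; midpoint Q̄ = (248.3 + 380.3)/2 = 314.3.
ΔI = 55430 − 42250 = 13180; midpoint Ī = (42250 + 55430)/2 = 48840.
η = (ΔQ/Q̄) ÷ (ΔI/Ī) = (132/314.3) ÷ (13180/48840) = 1.556.

1.556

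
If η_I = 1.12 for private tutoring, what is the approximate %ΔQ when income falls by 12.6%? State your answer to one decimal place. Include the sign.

-14.1%

%ΔQ ≈ η × %ΔI = 1.12 × (-12.6%) = -14.1%.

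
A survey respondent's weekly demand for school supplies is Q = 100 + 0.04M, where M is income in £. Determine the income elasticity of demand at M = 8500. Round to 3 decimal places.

0.773

At M = 8500: Q = 440.000.
dQ/dM = 0.04.
η = (dQ/dM)·(M/Q) = 0.04 × (8500/440.000) = 0.773.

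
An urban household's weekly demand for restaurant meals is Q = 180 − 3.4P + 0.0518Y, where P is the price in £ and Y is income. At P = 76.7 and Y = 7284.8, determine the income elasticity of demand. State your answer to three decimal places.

1.272

At P = 76.7, Y = 7284.8: Q = 296.573.
Holding P constant, ∂Q/∂Y = 0.0518.
η_Y = (∂Q/∂Y)·(Y/Q) = 0.0518 × (7284.8/296.573) = 1.272.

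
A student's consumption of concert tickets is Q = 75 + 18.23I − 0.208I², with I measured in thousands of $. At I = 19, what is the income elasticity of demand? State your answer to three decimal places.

0.567

At I = 19: Q = 346.2820.
dQ/dI = 18.23 − 0.416I = 10.32600.
η = (dQ/dI)·(I/Q) = 10.32600 × (19/346.2820) = 0.567.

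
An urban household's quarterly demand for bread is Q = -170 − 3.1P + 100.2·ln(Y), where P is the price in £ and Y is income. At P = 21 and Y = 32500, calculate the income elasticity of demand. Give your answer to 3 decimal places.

At P = 21, Y = 32500: Q = 805.877.
Holding P constant, ∂Q/∂Y = 100.2/Y = 0.00308308.
η_Y = (∂Q/∂Y)·(Y/Q) = 0.00308308 × (32500/805.877) = 0.124.

0.124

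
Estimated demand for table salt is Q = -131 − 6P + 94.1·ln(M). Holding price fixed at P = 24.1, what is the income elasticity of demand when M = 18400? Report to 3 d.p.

0.145

At P = 24.1, M = 18400: Q = 648.472.
Holding P constant, ∂Q/∂M = 94.1/M = 0.00511413.
η_M = (∂Q/∂M)·(M/Q) = 0.00511413 × (18400/648.472) = 0.145.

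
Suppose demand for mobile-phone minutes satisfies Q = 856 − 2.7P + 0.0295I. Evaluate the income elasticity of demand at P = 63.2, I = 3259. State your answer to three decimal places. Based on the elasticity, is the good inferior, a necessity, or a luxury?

0.123 (necessity)

At P = 63.2, I = 3259: Q = 781.501.
Holding P constant, ∂Q/∂I = 0.0295.
η_I = (∂Q/∂I)·(I/Q) = 0.0295 × (3259/781.501) = 0.123.
Since 0 < η < 1, this is a necessity.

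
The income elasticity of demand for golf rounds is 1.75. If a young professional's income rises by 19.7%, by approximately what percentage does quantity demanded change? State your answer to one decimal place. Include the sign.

%ΔQ ≈ η × %ΔI = 1.75 × 19.7% = 34.5%.

34.5%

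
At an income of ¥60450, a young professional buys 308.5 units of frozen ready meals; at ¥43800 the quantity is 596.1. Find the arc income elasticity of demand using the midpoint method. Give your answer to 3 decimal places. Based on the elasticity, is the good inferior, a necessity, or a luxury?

ΔQ = 596.1 − 308.5 = 287.6; midpoint Q̄ = (308.5 + 596.1)/2 = 452.3.
ΔI = 43800 − 60450 = -16650; midpoint Ī = (60450 + 43800)/2 = 52125.
η = (ΔQ/Q̄) ÷ (ΔI/Ī) = (287.6/452.3) ÷ (-16650/52125) = -1.991.
η < 0 ⇒ inferior good.

-1.991 (inferior good)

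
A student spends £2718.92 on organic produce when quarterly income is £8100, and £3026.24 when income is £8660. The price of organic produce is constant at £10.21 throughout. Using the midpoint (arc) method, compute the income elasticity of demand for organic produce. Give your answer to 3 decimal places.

1.601

With a constant price, Q₁ = 2718.92/10.21 = 266.300 and Q₂ = 3026.24/10.21 = 296.400 (equivalently, work directly with expenditure since P cancels).
Midpoint %ΔQ = (3026.24 − 2718.92)/2872.58 = 0.10698; midpoint %ΔI = (8660 − 8100)/8380 = 0.06683.
η = 0.10698 / 0.06683 = 1.601.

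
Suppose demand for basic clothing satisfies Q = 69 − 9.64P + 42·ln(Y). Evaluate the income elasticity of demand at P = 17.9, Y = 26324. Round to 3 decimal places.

At P = 17.9, Y = 26324: Q = 323.930.
Holding P constant, ∂Q/∂Y = 42/Y = 0.0015955.
η_Y = (∂Q/∂Y)·(Y/Q) = 0.0015955 × (26324/323.930) = 0.130.

0.130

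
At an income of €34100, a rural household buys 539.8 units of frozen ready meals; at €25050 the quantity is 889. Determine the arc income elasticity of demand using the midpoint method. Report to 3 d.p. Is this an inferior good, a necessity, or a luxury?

-1.597 (inferior good)

ΔQ = 889 − 539.8 = 349.2; midpoint Q̄ = (539.8 + 889)/2 = 714.4.
ΔI = 25050 − 34100 = -9050; midpoint Ī = (34100 + 25050)/2 = 29575.
η = (ΔQ/Q̄) ÷ (ΔI/Ī) = (349.2/714.4) ÷ (-9050/29575) = -1.597.
η < 0 ⇒ inferior good.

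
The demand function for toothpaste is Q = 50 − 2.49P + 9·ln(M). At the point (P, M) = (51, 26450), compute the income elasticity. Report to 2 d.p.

At P = 51, M = 26450: Q = 14.657.
Holding P constant, ∂Q/∂M = 9/M = 0.000340265.
η_M = (∂Q/∂M)·(M/Q) = 0.000340265 × (26450/14.657) = 0.61.

0.61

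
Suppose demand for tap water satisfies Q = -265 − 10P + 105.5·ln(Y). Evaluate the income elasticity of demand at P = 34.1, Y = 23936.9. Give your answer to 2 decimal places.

0.23

At P = 34.1, Y = 23936.9: Q = 457.775.
Holding P constant, ∂Q/∂Y = 105.5/Y = 0.00440742.
η_Y = (∂Q/∂Y)·(Y/Q) = 0.00440742 × (23936.9/457.775) = 0.23.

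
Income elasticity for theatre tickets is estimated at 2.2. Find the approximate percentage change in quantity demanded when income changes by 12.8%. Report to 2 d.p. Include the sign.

%ΔQ ≈ η × %ΔI = 2.2 × 12.8% = 28.16%.

28.16%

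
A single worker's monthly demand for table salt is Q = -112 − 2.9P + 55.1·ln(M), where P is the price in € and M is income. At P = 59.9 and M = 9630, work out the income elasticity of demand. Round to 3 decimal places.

At P = 59.9, M = 9630: Q = 219.702.
Holding P constant, ∂Q/∂M = 55.1/M = 0.0057217.
η_M = (∂Q/∂M)·(M/Q) = 0.0057217 × (9630/219.702) = 0.251.

0.251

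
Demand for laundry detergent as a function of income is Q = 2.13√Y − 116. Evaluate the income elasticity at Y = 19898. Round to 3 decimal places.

At Y = 19898: Q = 184.458.
dQ/dY = 2.13/(2√Y) = 0.00754996 at this income.
η = (dQ/dY)·(Y/Q) = 0.00754996 × (19898/184.458) = 0.814.

0.814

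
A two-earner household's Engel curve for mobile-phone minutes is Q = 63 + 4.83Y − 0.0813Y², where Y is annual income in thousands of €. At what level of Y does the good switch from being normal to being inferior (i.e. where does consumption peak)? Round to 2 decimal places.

dQ/dY = 4.83 − 0.1626Y.
The good is inferior where dQ/dY < 0. Setting dQ/dY = 0 gives Y = 4.83 / 0.1626 = 29.70.

29.70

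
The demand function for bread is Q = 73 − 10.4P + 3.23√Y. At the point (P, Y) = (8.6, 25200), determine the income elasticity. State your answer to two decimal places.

At P = 8.6, Y = 25200: Q = 496.307.
Holding P constant, ∂Q/∂Y = 3.23/(2√Y) = 0.0101735.
η_Y = (∂Q/∂Y)·(Y/Q) = 0.0101735 × (25200/496.307) = 0.52.

0.52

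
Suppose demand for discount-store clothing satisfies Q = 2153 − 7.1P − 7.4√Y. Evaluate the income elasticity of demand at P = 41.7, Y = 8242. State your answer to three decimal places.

-0.283

At P = 41.7, Y = 8242: Q = 1185.118.
Holding P constant, ∂Q/∂Y = -7.4/(2√Y) = -0.0407554.
η_Y = (∂Q/∂Y)·(Y/Q) = -0.0407554 × (8242/1185.118) = -0.283.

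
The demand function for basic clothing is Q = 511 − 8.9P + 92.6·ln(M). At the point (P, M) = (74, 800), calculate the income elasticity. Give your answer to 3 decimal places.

At P = 74, M = 800: Q = 471.395.
Holding P constant, ∂Q/∂M = 92.6/M = 0.11575.
η_M = (∂Q/∂M)·(M/Q) = 0.11575 × (800/471.395) = 0.196.

0.196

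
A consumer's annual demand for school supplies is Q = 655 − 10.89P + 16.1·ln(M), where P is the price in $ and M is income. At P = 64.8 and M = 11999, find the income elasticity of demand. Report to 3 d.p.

At P = 64.8, M = 11999: Q = 100.549.
Holding P constant, ∂Q/∂M = 16.1/M = 0.00134178.
η_M = (∂Q/∂M)·(M/Q) = 0.00134178 × (11999/100.549) = 0.160.

0.160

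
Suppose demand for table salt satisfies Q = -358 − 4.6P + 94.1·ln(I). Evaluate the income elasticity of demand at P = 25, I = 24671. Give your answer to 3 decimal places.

At P = 25, I = 24671: Q = 478.669.
Holding P constant, ∂Q/∂I = 94.1/I = 0.00381419.
η_I = (∂Q/∂I)·(I/Q) = 0.00381419 × (24671/478.669) = 0.197.

0.197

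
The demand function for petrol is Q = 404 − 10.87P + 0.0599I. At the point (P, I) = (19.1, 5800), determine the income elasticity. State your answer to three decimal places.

At P = 19.1, I = 5800: Q = 543.803.
Holding P constant, ∂Q/∂I = 0.0599.
η_I = (∂Q/∂I)·(I/Q) = 0.0599 × (5800/543.803) = 0.639.

0.639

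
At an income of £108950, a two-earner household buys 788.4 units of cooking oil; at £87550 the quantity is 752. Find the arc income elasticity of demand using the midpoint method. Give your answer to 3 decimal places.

0.217

ΔQ = 752 − 788.4 = -36.4; midpoint Q̄ = (788.4 + 752)/2 = 770.2.
ΔI = 87550 − 108950 = -21400; midpoint Ī = (108950 + 87550)/2 = 98250.
η = (ΔQ/Q̄) ÷ (ΔI/Ī) = (-36.4/770.2) ÷ (-21400/98250) = 0.217.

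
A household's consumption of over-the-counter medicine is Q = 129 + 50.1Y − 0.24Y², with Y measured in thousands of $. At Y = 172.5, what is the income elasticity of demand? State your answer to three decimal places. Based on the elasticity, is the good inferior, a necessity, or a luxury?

-3.461 (inferior good)

At Y = 172.5: Q = 1629.7500.
dQ/dY = 50.1 − 0.48Y = -32.70000.
η = (dQ/dY)·(Y/Q) = -32.70000 × (172.5/1629.7500) = -3.461.
η < 0 ⇒ inferior good.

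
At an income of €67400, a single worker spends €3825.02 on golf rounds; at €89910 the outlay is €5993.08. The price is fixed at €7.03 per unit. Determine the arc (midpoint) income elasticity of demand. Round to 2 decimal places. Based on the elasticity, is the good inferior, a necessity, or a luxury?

1.54 (luxury)

With a constant price, Q₁ = 3825.02/7.03 = 544.100 and Q₂ = 5993.08/7.03 = 852.501 (equivalently, work directly with expenditure since P cancels).
Midpoint %ΔQ = (5993.08 − 3825.02)/4909.05 = 0.44165; midpoint %ΔI = (89910 − 67400)/78655 = 0.28619.
η = 0.44165 / 0.28619 = 1.54.
η > 1 ⇒ luxury.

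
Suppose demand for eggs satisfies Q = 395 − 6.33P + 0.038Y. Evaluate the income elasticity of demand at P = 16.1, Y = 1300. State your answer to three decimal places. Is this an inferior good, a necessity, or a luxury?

0.144 (necessity)

At P = 16.1, Y = 1300: Q = 342.487.
Holding P constant, ∂Q/∂Y = 0.038.
η_Y = (∂Q/∂Y)·(Y/Q) = 0.038 × (1300/342.487) = 0.144.
Since 0 < η < 1, this is a necessity.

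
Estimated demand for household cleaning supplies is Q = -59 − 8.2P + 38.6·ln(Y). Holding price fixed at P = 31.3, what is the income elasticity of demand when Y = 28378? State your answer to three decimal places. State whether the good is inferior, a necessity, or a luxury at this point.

0.482 (necessity)

At P = 31.3, Y = 28378: Q = 80.120.
Holding P constant, ∂Q/∂Y = 38.6/Y = 0.00136021.
η_Y = (∂Q/∂Y)·(Y/Q) = 0.00136021 × (28378/80.120) = 0.482.
Since 0 < η < 1, this is a necessity.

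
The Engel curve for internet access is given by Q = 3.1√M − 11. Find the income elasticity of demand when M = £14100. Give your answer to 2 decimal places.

At M = 14100: Q = 357.105.
dQ/dM = 3.1/(2√M) = 0.0130534 at this income.
η = (dQ/dM)·(M/Q) = 0.0130534 × (14100/357.105) = 0.52.

0.52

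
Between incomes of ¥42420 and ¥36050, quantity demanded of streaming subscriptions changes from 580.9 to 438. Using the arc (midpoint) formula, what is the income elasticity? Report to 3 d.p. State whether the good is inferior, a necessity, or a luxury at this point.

1.728 (luxury)

ΔQ = 438 − 580.9 = -142.9; midpoint Q̄ = (580.9 + 438)/2 = 509.45.
ΔI = 36050 − 42420 = -6370; midpoint Ī = (42420 + 36050)/2 = 39235.
η = (ΔQ/Q̄) ÷ (ΔI/Ī) = (-142.9/509.45) ÷ (-6370/39235) = 1.728.
η > 1 ⇒ luxury.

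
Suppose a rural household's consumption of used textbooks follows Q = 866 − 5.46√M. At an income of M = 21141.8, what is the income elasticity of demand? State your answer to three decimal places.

-5.505

At M = 21141.8: Q = 72.104.
dQ/dM = -5.46/(2√M) = -0.0187755 at this income.
η = (dQ/dM)·(M/Q) = -0.0187755 × (21141.8/72.104) = -5.505.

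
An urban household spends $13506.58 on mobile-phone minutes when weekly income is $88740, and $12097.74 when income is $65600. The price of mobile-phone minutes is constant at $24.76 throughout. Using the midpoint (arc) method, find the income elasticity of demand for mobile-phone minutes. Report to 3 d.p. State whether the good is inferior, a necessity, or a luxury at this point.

0.367 (necessity)

With a constant price, Q₁ = 13506.58/24.76 = 545.500 and Q₂ = 12097.74/24.76 = 488.600 (equivalently, work directly with expenditure since P cancels).
Midpoint %ΔQ = (12097.74 − 13506.58)/12802.16 = -0.11005; midpoint %ΔI = (65600 − 88740)/77170 = -0.29986.
η = -0.11005 / -0.29986 = 0.367.
0 < η < 1 ⇒ necessity.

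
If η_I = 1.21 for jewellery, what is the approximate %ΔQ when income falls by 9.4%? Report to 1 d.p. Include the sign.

%ΔQ ≈ η × %ΔI = 1.21 × (-9.4%) = -11.4%.

-11.4%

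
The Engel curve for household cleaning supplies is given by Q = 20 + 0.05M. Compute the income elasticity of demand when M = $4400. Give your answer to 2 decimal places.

At M = 4400: Q = 240.000.
dQ/dM = 0.05.
η = (dQ/dM)·(M/Q) = 0.05 × (4400/240.000) = 0.92.

0.92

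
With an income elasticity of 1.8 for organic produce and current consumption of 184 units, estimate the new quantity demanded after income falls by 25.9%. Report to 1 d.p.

98.2

%ΔQ ≈ η × %ΔI = 1.8 × (-25.9%) = -46.62%.
New Q ≈ 184 × (1 − 0.4662) = 98.2.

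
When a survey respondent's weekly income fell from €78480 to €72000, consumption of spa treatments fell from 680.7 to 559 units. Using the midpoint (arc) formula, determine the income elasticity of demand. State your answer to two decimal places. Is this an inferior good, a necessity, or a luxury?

ΔQ = 559 − 680.7 = -121.7; midpoint Q̄ = (680.7 + 559)/2 = 619.85.
ΔI = 72000 − 78480 = -6480; midpoint Ī = (78480 + 72000)/2 = 75240.
η = (ΔQ/Q̄) ÷ (ΔI/Ī) = (-121.7/619.85) ÷ (-6480/75240) = 2.28.
η > 1 ⇒ luxury.

2.28 (luxury)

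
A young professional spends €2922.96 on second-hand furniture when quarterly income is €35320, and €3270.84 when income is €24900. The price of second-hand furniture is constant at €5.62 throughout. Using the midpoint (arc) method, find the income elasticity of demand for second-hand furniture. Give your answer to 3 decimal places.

With a constant price, Q₁ = 2922.96/5.62 = 520.100 and Q₂ = 3270.84/5.62 = 582.000 (equivalently, work directly with expenditure since P cancels).
Midpoint %ΔQ = (3270.84 − 2922.96)/3096.90 = 0.11233; midpoint %ΔI = (24900 − 35320)/30110 = -0.34606.
η = 0.11233 / -0.34606 = -0.325.

-0.325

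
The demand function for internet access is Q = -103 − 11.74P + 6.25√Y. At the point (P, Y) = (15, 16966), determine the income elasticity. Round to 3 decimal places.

0.761

At P = 15, Y = 16966: Q = 534.985.
Holding P constant, ∂Q/∂Y = 6.25/(2√Y) = 0.0239917.
η_Y = (∂Q/∂Y)·(Y/Q) = 0.0239917 × (16966/534.985) = 0.761.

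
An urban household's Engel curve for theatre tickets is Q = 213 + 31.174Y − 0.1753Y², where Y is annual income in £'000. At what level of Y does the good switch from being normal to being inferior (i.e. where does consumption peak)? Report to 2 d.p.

dQ/dY = 31.174 − 0.3506Y.
The good is inferior where dQ/dY < 0. Setting dQ/dY = 0 gives Y = 31.174 / 0.3506 = 88.92.

88.92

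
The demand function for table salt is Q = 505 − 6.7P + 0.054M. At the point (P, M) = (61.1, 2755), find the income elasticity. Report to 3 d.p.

At P = 61.1, M = 2755: Q = 244.400.
Holding P constant, ∂Q/∂M = 0.054.
η_M = (∂Q/∂M)·(M/Q) = 0.054 × (2755/244.400) = 0.609.

0.609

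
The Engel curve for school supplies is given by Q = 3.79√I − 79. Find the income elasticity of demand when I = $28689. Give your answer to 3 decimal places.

0.570

At I = 28689: Q = 562.944.
dQ/dI = 3.79/(2√I) = 0.011188 at this income.
η = (dQ/dI)·(I/Q) = 0.011188 × (28689/562.944) = 0.570.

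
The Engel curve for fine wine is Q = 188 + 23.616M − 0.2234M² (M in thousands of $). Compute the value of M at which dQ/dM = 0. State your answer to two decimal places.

dQ/dM = 23.616 − 0.4468M.
The good is inferior where dQ/dM < 0. Setting dQ/dM = 0 gives M = 23.616 / 0.4468 = 52.86.

52.86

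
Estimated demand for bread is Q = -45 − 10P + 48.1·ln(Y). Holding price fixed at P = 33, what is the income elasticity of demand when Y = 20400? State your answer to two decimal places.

0.47

At P = 33, Y = 20400: Q = 102.310.
Holding P constant, ∂Q/∂Y = 48.1/Y = 0.00235784.
η_Y = (∂Q/∂Y)·(Y/Q) = 0.00235784 × (20400/102.310) = 0.47.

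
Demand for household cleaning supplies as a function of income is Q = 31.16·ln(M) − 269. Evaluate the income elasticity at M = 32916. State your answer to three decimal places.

At M = 32916: Q = 55.117.
dQ/dM = 31.16/M = 0.000946652 at this income.
η = (dQ/dM)·(M/Q) = 0.000946652 × (32916/55.117) = 0.565.

0.565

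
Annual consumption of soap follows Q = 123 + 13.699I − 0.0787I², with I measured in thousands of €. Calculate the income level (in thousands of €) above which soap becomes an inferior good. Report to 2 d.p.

87.03

dQ/dI = 13.699 − 0.1574I.
The good is inferior where dQ/dI < 0. Setting dQ/dI = 0 gives I = 13.699 / 0.1574 = 87.03.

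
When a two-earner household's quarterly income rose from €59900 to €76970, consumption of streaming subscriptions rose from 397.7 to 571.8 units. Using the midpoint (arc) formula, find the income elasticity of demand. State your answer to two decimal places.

ΔQ = 571.8 − 397.7 = 174.1; midpoint Q̄ = (397.7 + 571.8)/2 = 484.75.
ΔI = 76970 − 59900 = 17070; midpoint Ī = (59900 + 76970)/2 = 68435.
η = (ΔQ/Q̄) ÷ (ΔI/Ī) = (174.1/484.75) ÷ (17070/68435) = 1.44.

1.44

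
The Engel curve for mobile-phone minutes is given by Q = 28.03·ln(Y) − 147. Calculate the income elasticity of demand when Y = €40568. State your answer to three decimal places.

At Y = 40568: Q = 150.419.
dQ/dY = 28.03/Y = 0.000690939 at this income.
η = (dQ/dY)·(Y/Q) = 0.000690939 × (40568/150.419) = 0.186.

0.186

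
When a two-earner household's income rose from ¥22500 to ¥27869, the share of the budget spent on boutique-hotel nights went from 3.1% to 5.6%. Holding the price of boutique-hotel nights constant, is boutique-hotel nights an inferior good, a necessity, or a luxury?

The budget share rises as income rises, so η > 1.

luxury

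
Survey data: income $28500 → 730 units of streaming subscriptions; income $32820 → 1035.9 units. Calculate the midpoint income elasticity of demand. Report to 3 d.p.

ΔQ = 1035.9 − 730 = 305.9; midpoint Q̄ = (730 + 1035.9)/2 = 882.95.
ΔI = 32820 − 28500 = 4320; midpoint Ī = (28500 + 32820)/2 = 30660.
η = (ΔQ/Q̄) ÷ (ΔI/Ī) = (305.9/882.95) ÷ (4320/30660) = 2.459.

2.459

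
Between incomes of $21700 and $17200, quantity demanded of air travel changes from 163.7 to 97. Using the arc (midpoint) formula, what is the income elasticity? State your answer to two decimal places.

2.21

ΔQ = 97 − 163.7 = -66.7; midpoint Q̄ = (163.7 + 97)/2 = 130.35.
ΔI = 17200 − 21700 = -4500; midpoint Ī = (21700 + 17200)/2 = 19450.
η = (ΔQ/Q̄) ÷ (ΔI/Ī) = (-66.7/130.35) ÷ (-4500/19450) = 2.21.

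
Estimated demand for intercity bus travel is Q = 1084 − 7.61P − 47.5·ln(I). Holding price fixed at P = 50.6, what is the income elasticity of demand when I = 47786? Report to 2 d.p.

-0.25

At P = 50.6, I = 47786: Q = 187.146.
Holding P constant, ∂Q/∂I = -47.5/I = -0.000994015.
η_I = (∂Q/∂I)·(I/Q) = -0.000994015 × (47786/187.146) = -0.25.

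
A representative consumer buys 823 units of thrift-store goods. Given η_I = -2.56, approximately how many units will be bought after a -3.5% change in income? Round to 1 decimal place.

896.7

%ΔQ ≈ η × %ΔI = -2.56 × (-3.5%) = 8.96%.
New Q ≈ 823 × (1 + 0.0896) = 896.7.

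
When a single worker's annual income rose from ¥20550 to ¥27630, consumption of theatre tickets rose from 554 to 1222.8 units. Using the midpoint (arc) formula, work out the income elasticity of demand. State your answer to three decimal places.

2.561

ΔQ = 1222.8 − 554 = 668.8; midpoint Q̄ = (554 + 1222.8)/2 = 888.4.
ΔI = 27630 − 20550 = 7080; midpoint Ī = (20550 + 27630)/2 = 24090.
η = (ΔQ/Q̄) ÷ (ΔI/Ī) = (668.8/888.4) ÷ (7080/24090) = 2.561.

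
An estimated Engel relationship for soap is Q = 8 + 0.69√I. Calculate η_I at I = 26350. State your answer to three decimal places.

0.467

At I = 26350: Q = 120.006.
dQ/dI = 0.69/(2√I) = 0.00212534 at this income.
η = (dQ/dI)·(I/Q) = 0.00212534 × (26350/120.006) = 0.467.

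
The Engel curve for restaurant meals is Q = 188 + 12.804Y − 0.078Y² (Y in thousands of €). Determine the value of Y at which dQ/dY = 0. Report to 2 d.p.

dQ/dY = 12.804 − 0.156Y.
The good is inferior where dQ/dY < 0. Setting dQ/dY = 0 gives Y = 12.804 / 0.156 = 82.08.

82.08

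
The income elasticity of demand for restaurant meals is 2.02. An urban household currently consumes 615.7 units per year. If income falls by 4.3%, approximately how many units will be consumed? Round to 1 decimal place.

562.2

%ΔQ ≈ η × %ΔI = 2.02 × (-4.3%) = -8.686%.
New Q ≈ 615.7 × (1 − 0.08686) = 562.2.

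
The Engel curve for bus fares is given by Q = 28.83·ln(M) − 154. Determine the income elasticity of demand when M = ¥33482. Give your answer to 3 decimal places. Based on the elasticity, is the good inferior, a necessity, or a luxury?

At M = 33482: Q = 146.373.
dQ/dM = 28.83/M = 0.00086106 at this income.
η = (dQ/dM)·(M/Q) = 0.00086106 × (33482/146.373) = 0.197.
Since 0 < η < 1, the good is a necessity.

0.197 (necessity)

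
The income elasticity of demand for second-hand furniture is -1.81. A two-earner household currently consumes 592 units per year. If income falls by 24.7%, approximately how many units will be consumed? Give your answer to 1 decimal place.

856.7

%ΔQ ≈ η × %ΔI = -1.81 × (-24.7%) = 44.707%.
New Q ≈ 592 × (1 + 0.44707) = 856.7.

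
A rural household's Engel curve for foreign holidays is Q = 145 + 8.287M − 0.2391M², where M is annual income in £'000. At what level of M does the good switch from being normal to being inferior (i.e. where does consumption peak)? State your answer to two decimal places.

dQ/dM = 8.287 − 0.4782M.
The good is inferior where dQ/dM < 0. Setting dQ/dM = 0 gives M = 8.287 / 0.4782 = 17.33.

17.33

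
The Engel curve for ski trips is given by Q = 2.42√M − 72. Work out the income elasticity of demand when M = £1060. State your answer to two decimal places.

5.80

At M = 1060: Q = 6.789.
dQ/dM = 2.42/(2√M) = 0.0371649 at this income.
η = (dQ/dM)·(M/Q) = 0.0371649 × (1060/6.789) = 5.80.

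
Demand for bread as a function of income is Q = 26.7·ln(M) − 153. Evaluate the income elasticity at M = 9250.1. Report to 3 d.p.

0.294

At M = 9250.1: Q = 90.835.
dQ/dM = 26.7/M = 0.00288646 at this income.
η = (dQ/dM)·(M/Q) = 0.00288646 × (9250.1/90.835) = 0.294.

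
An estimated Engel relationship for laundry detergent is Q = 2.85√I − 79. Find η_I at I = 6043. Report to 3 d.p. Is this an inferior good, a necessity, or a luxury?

0.777 (necessity)

At I = 6043: Q = 142.550.
dQ/dI = 2.85/(2√I) = 0.0183311 at this income.
η = (dQ/dI)·(I/Q) = 0.0183311 × (6043/142.550) = 0.777.
Since 0 < η < 1, the good is a necessity.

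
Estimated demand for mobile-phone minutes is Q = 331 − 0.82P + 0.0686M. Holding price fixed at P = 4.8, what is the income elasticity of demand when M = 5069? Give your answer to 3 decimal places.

0.515

At P = 4.8, M = 5069: Q = 674.797.
Holding P constant, ∂Q/∂M = 0.0686.
η_M = (∂Q/∂M)·(M/Q) = 0.0686 × (5069/674.797) = 0.515.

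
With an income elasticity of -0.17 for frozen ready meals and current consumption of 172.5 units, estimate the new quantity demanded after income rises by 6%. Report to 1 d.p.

170.7

%ΔQ ≈ η × %ΔI = -0.17 × 6% = -1.02%.
New Q ≈ 172.5 × (1 − 0.0102) = 170.7.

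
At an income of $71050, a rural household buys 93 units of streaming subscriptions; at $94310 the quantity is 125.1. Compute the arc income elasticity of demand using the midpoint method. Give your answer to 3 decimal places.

ΔQ = 125.1 − 93 = 32.1; midpoint Q̄ = (93 + 125.1)/2 = 109.05.
ΔI = 94310 − 71050 = 23260; midpoint Ī = (71050 + 94310)/2 = 82680.
η = (ΔQ/Q̄) ÷ (ΔI/Ī) = (32.1/109.05) ÷ (23260/82680) = 1.046.

1.046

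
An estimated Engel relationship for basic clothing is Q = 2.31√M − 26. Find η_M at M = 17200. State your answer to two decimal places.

0.55

At M = 17200: Q = 276.954.
dQ/dM = 2.31/(2√M) = 0.00880679 at this income.
η = (dQ/dM)·(M/Q) = 0.00880679 × (17200/276.954) = 0.55.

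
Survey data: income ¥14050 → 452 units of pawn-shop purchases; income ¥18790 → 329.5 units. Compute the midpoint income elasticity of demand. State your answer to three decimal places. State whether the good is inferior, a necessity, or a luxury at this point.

ΔQ = 329.5 − 452 = -122.5; midpoint Q̄ = (452 + 329.5)/2 = 390.75.
ΔI = 18790 − 14050 = 4740; midpoint Ī = (14050 + 18790)/2 = 16420.
η = (ΔQ/Q̄) ÷ (ΔI/Ī) = (-122.5/390.75) ÷ (4740/16420) = -1.086.
η < 0 ⇒ inferior good.

-1.086 (inferior good)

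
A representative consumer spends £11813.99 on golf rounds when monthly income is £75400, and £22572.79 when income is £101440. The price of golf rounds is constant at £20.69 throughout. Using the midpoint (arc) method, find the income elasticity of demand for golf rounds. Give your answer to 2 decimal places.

2.12

With a constant price, Q₁ = 11813.99/20.69 = 571.000 and Q₂ = 22572.79/20.69 = 1091.000 (equivalently, work directly with expenditure since P cancels).
Midpoint %ΔQ = (22572.79 − 11813.99)/17193.39 = 0.62575; midpoint %ΔI = (101440 − 75400)/88420 = 0.29450.
η = 0.62575 / 0.29450 = 2.12.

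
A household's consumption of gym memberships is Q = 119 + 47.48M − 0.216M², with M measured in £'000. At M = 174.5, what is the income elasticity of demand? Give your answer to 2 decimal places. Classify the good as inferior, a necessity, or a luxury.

At M = 174.5: Q = 1827.0060.
dQ/dM = 47.48 − 0.432M = -27.90400.
η = (dQ/dM)·(M/Q) = -27.90400 × (174.5/1827.0060) = -2.67.
η < 0 ⇒ inferior good.

-2.67 (inferior good)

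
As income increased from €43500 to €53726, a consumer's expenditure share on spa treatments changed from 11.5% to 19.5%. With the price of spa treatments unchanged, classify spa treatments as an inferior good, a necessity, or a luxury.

The budget share rises as income rises, so η > 1.

luxury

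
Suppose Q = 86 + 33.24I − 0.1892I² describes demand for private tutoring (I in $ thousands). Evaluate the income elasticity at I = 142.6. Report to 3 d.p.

At I = 142.6: Q = 978.6874.
dQ/dI = 33.24 − 0.3784I = -20.71984.
η = (dQ/dI)·(I/Q) = -20.71984 × (142.6/978.6874) = -3.019.

-3.019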